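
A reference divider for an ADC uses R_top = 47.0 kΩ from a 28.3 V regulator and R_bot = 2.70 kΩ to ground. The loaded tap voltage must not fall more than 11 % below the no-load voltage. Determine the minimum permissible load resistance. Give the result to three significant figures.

Output resistance R_th = R_top‖R_bot = (47.0 × 2.70)/49.70 = 2.553 kΩ.
The fractional drop is R_th/(R_th + R_L); requiring this ≤ 0.110 gives R_L ≥ R_th(1/0.110 − 1) = 2.553 × 8.091 = 20.7 kΩ.

R_L(min) ≈ 20.7 kΩ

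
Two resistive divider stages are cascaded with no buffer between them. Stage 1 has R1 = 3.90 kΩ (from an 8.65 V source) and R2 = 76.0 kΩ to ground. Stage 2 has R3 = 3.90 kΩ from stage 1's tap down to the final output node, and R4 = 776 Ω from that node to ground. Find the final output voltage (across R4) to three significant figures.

Stage 2 presents R3+R4 = 4676 Ω as a load on stage 1's tap.
Stage 1's lower leg becomes R2‖(R3+R4) = 4405 Ω, so V_mid = 8.65 × 4405/8305 = 4.588 V.
Stage 2 is itself unloaded: V_out = V_mid × R4/(R3+R4) = 4.588 × 776/4676 = 0.761 V.

V_out ≈ 0.761 V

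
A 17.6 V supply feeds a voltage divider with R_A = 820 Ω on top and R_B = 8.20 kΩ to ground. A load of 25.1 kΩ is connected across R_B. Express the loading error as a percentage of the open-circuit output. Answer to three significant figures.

The divider's output (Thévenin) resistance is R_A‖R_B = 745.5 Ω.
Fractional drop under load = R_th/(R_th + R_L) = 745.5 / (745.5 + 25100) = 0.02884.
So the output falls by 2.88 %.

2.88 %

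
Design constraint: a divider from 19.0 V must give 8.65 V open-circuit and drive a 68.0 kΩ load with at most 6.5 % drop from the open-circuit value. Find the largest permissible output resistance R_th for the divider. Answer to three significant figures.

R_th ≤ 4.73 kΩ

Loading drop = R_th/(R_th + R_L) ≤ 0.0650, so R_th ≤ R_L · ε/(1−ε) = 68.0 kΩ × 0.0650/0.9350 = 4.73 kΩ.
(Any R1, R2 with R2/(R1+R2) = 0.455 and R1‖R2 ≤ 4.73 kΩ will meet the spec.)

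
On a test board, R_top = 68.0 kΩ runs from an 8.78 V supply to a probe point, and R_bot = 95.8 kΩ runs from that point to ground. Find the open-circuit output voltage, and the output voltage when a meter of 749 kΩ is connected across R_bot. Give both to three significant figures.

Unloaded: 5.14 V; loaded: 4.88 V

Open-circuit: V = 8.78 × 95.8/(68.0 + 95.8) = 5.14 V.
With the load, R_bot becomes R_bot‖R_L = 84.94 kΩ, so V = 8.78 × 84.94/152.9 = 4.88 V.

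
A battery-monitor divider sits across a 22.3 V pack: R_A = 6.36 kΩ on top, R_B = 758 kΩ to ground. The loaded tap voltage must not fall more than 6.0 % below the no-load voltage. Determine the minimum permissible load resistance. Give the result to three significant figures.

Output resistance R_th = R_A‖R_B = (6.36 × 758)/764.4 = 6.307 kΩ.
The fractional drop is R_th/(R_th + R_L); requiring this ≤ 0.0600 gives R_L ≥ R_th(1/0.0600 − 1) = 6.307 × 15.67 = 98.8 kΩ.

R_L(min) ≈ 98.8 kΩ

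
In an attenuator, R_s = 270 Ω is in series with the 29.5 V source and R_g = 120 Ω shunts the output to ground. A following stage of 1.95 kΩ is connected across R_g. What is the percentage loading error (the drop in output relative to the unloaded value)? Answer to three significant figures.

The divider's output (Thévenin) resistance is R_s‖R_g = 83.08 Ω.
Fractional drop under load = R_th/(R_th + R_L) = 83.08 / (83.08 + 1950) = 0.04086.
So the output falls by 4.09 %.

4.09 %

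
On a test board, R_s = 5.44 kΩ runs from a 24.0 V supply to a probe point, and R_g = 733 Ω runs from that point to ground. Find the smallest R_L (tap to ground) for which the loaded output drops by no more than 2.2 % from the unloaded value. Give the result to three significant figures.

Output resistance R_th = R_s‖R_g = (5440 × 733)/6173 = 646.0 Ω.
The fractional drop is R_th/(R_th + R_L); requiring this ≤ 0.0220 gives R_L ≥ R_th(1/0.0220 − 1) = 646.0 × 44.45 = 28.7 kΩ.

R_L(min) ≈ 28.7 kΩ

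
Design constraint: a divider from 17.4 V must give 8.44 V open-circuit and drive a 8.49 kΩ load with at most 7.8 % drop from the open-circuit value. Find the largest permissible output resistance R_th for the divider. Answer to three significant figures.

R_th ≤ 718 Ω

Loading drop = R_th/(R_th + R_L) ≤ 0.0780, so R_th ≤ R_L · ε/(1−ε) = 8.49 kΩ × 0.0780/0.9220 = 718 Ω.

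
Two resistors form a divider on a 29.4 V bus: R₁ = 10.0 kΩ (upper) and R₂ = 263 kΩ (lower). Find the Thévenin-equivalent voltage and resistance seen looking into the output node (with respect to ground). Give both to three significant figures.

V_th = 28.3 V, R_th = 9.63 kΩ

V_th is the open-circuit tap voltage: 29.4 × 263/(10.0 + 263) = 28.3 V.
With the supply zeroed, R₁ and R₂ appear in parallel from the tap: R_th = R₁‖R₂ = (10.0 × 263)/273.0 = 9.63 kΩ.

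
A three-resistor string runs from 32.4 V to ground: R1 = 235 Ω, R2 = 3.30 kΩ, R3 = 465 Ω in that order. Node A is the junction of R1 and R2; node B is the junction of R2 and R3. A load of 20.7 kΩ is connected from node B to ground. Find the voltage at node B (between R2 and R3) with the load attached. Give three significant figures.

V ≈ 3.69 V

At node B, R3 is in parallel with the load: R3‖R_L = 454.8 Ω.
Below node A the resistance is R2 + (R3‖R_L) = 3755 Ω, so V_A = 32.4 × 3755/3990 = 30.49 V.
Then V_B = V_A × (R3‖R_L)/(R2 + R3‖R_L) = 30.49 × 454.8/3755 = 3.69 V.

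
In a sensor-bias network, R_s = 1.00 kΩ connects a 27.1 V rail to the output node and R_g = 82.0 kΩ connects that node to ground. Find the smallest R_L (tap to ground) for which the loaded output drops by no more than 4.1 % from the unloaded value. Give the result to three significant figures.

R_L(min) ≈ 23.1 kΩ

Output resistance R_th = R_s‖R_g = (1000 × 82000)/83000 = 988.0 Ω.
The fractional drop is R_th/(R_th + R_L); requiring this ≤ 0.0410 gives R_L ≥ R_th(1/0.0410 − 1) = 988.0 × 23.39 = 23.1 kΩ.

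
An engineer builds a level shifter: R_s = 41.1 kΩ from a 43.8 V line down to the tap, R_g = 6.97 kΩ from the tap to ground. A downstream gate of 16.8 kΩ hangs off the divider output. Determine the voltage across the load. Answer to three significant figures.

V_out ≈ 4.69 V

The load sits in parallel with R_g: R_g‖R_L = (6.97 × 16.8) / (6.97 + 16.8) = 4.926 kΩ.
V_out = 43.8 × 4.926 / (41.1 + 4.926) = 43.8 × 4.926/46.03 = 4.69 V.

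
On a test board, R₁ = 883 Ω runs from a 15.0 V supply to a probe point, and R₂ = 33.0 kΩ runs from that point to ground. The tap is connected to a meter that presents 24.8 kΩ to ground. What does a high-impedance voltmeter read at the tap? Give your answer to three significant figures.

The load sits in parallel with R₂: R₂‖R_L = (33000 × 24800) / (33000 + 24800) = 14160 Ω.
V_out = 15.0 × 14160 / (883 + 14160) = 15.0 × 14160/15040 = 14.1 V.
(Unloaded it would have been 14.6 V.)

V_out ≈ 14.1 V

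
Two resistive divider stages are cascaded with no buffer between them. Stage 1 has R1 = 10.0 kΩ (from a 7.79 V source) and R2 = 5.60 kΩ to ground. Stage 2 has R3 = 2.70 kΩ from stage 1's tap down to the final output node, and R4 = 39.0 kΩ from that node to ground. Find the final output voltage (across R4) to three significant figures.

Stage 2 presents R3+R4 = 41.70 kΩ as a load on stage 1's tap.
Stage 1's lower leg becomes R2‖(R3+R4) = 4.937 kΩ, so V_mid = 7.79 × 4.937/14.94 = 2.575 V.
Stage 2 is itself unloaded: V_out = V_mid × R4/(R3+R4) = 2.575 × 39.0/41.70 = 2.41 V.

V_out ≈ 2.41 V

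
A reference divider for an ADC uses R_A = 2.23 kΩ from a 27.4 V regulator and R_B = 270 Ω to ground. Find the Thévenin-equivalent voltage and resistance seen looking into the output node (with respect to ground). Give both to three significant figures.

V_th = 2.96 V, R_th = 241 Ω

V_th is the open-circuit tap voltage: 27.4 × 270/(2230 + 270) = 2.96 V.
With the supply zeroed, R_A and R_B appear in parallel from the tap: R_th = R_A‖R_B = (2230 × 270)/2500 = 241 Ω.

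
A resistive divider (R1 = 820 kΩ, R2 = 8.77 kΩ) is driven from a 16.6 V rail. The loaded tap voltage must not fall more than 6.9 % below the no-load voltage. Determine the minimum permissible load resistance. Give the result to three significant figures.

Output resistance R_th = R1‖R2 = (820 × 8.77)/828.8 = 8.677 kΩ.
The fractional drop is R_th/(R_th + R_L); requiring this ≤ 0.0690 gives R_L ≥ R_th(1/0.0690 − 1) = 8.677 × 13.49 = 117 kΩ.

R_L(min) ≈ 117 kΩ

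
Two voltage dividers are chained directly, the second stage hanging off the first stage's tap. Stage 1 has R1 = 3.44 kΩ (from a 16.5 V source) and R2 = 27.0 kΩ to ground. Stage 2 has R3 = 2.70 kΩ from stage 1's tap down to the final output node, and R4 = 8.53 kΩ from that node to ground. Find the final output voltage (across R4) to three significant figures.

Stage 2 presents R3+R4 = 11.23 kΩ as a load on stage 1's tap.
Stage 1's lower leg becomes R2‖(R3+R4) = 7.931 kΩ, so V_mid = 16.5 × 7.931/11.37 = 11.51 V.
Stage 2 is itself unloaded: V_out = V_mid × R4/(R3+R4) = 11.51 × 8.53/11.23 = 8.74 V.

V_out ≈ 8.74 V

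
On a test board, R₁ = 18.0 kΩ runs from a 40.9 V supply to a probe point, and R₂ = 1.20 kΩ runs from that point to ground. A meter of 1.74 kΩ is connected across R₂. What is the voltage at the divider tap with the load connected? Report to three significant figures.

The load sits in parallel with R₂: R₂‖R_L = (1.20 × 1.74) / (1.20 + 1.74) = 0.7102 kΩ.
V_out = 40.9 × 0.7102 / (18.0 + 0.7102) = 40.9 × 0.7102/18.71 = 1.55 V.
(Unloaded it would have been 2.56 V.)

V_out ≈ 1.55 V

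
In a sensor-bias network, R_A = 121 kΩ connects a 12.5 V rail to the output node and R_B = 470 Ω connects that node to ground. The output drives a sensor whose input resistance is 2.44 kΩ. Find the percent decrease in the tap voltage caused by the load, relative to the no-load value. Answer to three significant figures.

16.1 %

The divider's output (Thévenin) resistance is R_A‖R_B = 468.2 Ω.
Fractional drop under load = R_th/(R_th + R_L) = 468.2 / (468.2 + 2440) = 0.1610.
So the output falls by 16.1 %.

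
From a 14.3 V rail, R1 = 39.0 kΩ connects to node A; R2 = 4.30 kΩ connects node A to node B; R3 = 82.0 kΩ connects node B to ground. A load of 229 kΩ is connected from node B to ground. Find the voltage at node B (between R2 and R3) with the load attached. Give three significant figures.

V ≈ 8.33 V

At node B, R3 is in parallel with the load: R3‖R_L = 60.38 kΩ.
Below node A the resistance is R2 + (R3‖R_L) = 64.68 kΩ, so V_A = 14.3 × 64.68/103.7 = 8.921 V.
Then V_B = V_A × (R3‖R_L)/(R2 + R3‖R_L) = 8.921 × 60.38/64.68 = 8.33 V.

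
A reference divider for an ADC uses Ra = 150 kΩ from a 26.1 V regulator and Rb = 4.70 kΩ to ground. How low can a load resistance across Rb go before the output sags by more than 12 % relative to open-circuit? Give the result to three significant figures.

Output resistance R_th = Ra‖Rb = (150 × 4.70)/154.7 = 4.557 kΩ.
The fractional drop is R_th/(R_th + R_L); requiring this ≤ 0.120 gives R_L ≥ R_th(1/0.120 − 1) = 4.557 × 7.333 = 33.4 kΩ.

R_L(min) ≈ 33.4 kΩ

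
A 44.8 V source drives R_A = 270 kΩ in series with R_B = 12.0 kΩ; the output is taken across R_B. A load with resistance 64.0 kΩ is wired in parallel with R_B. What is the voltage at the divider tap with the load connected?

V_out ≈ 1.62 V

The load sits in parallel with R_B: R_B‖R_L = (12.0 × 64.0) / (12.0 + 64.0) = 10.11 kΩ.
V_out = 44.8 × 10.11 / (270 + 10.11) = 44.8 × 10.11/280.1 = 1.62 V.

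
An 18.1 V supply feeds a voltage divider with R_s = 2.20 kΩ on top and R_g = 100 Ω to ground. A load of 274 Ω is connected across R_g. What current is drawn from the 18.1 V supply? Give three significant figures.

R_g‖R_L = 73.26 Ω, so the source sees R_s + R_g‖R_L = 2273 Ω.
I = 18.1 V / 2273 Ω = 7.96 mA.

I ≈ 7.96 mA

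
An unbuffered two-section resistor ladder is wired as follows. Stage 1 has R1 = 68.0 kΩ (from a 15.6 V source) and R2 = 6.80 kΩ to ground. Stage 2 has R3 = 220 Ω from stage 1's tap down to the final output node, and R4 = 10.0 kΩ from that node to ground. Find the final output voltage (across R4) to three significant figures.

V_out ≈ 0.865 V

Stage 2 presents R3+R4 = 10220 Ω as a load on stage 1's tap.
Stage 1's lower leg becomes R2‖(R3+R4) = 4083 Ω, so V_mid = 15.6 × 4083/72080 = 0.8837 V.
Stage 2 is itself unloaded: V_out = V_mid × R4/(R3+R4) = 0.8837 × 10000/10220 = 0.865 V.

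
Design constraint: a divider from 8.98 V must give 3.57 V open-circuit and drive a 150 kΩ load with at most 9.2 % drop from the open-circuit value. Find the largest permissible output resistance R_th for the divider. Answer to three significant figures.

Loading drop = R_th/(R_th + R_L) ≤ 0.0920, so R_th ≤ R_L · ε/(1−ε) = 150 kΩ × 0.0920/0.9080 = 15.2 kΩ.
(Any R1, R2 with R2/(R1+R2) = 0.398 and R1‖R2 ≤ 15.2 kΩ will meet the spec.)

R_th ≤ 15.2 kΩ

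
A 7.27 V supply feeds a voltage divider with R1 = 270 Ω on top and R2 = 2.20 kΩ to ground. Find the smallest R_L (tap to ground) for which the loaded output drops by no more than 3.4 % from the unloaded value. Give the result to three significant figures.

Output resistance R_th = R1‖R2 = (270 × 2200)/2470 = 240.5 Ω.
The fractional drop is R_th/(R_th + R_L); requiring this ≤ 0.0340 gives R_L ≥ R_th(1/0.0340 − 1) = 240.5 × 28.41 = 6.83 kΩ.

R_L(min) ≈ 6.83 kΩ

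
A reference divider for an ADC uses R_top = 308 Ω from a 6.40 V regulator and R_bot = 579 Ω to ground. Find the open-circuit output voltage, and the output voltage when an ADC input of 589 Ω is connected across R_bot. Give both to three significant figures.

Unloaded: 4.18 V; loaded: 3.11 V

Open-circuit: V = 6.40 × 579/(308 + 579) = 4.18 V.
With the load, R_bot becomes R_bot‖R_L = 292.0 Ω, so V = 6.40 × 292.0/600.0 = 3.11 V.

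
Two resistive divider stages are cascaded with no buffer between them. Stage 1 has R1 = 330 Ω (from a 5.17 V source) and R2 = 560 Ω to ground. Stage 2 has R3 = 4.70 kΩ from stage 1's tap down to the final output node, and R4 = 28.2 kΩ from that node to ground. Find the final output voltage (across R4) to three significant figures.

V_out ≈ 2.77 V

Stage 2 presents R3+R4 = 32900 Ω as a load on stage 1's tap.
Stage 1's lower leg becomes R2‖(R3+R4) = 550.6 Ω, so V_mid = 5.17 × 550.6/880.6 = 3.233 V.
Stage 2 is itself unloaded: V_out = V_mid × R4/(R3+R4) = 3.233 × 28200/32900 = 2.77 V.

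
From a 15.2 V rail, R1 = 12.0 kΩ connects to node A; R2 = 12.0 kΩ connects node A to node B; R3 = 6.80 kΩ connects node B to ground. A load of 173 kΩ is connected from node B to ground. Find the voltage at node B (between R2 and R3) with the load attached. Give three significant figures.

At node B, R3 is in parallel with the load: R3‖R_L = 6.543 kΩ.
Below node A the resistance is R2 + (R3‖R_L) = 18.54 kΩ, so V_A = 15.2 × 18.54/30.54 = 9.228 V.
Then V_B = V_A × (R3‖R_L)/(R2 + R3‖R_L) = 9.228 × 6.543/18.54 = 3.26 V.

V ≈ 3.26 V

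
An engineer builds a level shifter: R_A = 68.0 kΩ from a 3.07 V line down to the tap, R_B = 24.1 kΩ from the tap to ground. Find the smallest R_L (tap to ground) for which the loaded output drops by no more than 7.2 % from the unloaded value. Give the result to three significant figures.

Output resistance R_th = R_A‖R_B = (68.0 × 24.1)/92.10 = 17.79 kΩ.
The fractional drop is R_th/(R_th + R_L); requiring this ≤ 0.0720 gives R_L ≥ R_th(1/0.0720 − 1) = 17.79 × 12.89 = 229 kΩ.

R_L(min) ≈ 229 kΩ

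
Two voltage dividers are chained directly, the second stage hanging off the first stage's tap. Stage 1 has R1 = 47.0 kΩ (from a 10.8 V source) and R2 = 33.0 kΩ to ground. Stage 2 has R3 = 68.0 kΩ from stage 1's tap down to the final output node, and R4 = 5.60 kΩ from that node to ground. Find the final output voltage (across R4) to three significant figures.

V_out ≈ 0.268 V

Stage 2 presents R3+R4 = 73.60 kΩ as a load on stage 1's tap.
Stage 1's lower leg becomes R2‖(R3+R4) = 22.78 kΩ, so V_mid = 10.8 × 22.78/69.78 = 3.526 V.
Stage 2 is itself unloaded: V_out = V_mid × R4/(R3+R4) = 3.526 × 5.60/73.60 = 0.268 V.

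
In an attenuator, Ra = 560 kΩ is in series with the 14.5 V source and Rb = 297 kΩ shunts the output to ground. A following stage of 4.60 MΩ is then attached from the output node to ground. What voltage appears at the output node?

V_out ≈ 4.82 V

The load sits in parallel with Rb: Rb‖R_L = (297 × 4600) / (297 + 4600) = 279.0 kΩ.
V_out = 14.5 × 279.0 / (560 + 279.0) = 14.5 × 279.0/839.0 = 4.82 V.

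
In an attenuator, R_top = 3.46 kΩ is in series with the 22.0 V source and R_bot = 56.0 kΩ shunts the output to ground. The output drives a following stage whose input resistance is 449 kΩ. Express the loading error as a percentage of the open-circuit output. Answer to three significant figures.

The divider's output (Thévenin) resistance is R_top‖R_bot = 3.259 kΩ.
Fractional drop under load = R_th/(R_th + R_L) = 3.259 / (3.259 + 449) = 0.007205.
So the output falls by 0.721 %.

0.721 %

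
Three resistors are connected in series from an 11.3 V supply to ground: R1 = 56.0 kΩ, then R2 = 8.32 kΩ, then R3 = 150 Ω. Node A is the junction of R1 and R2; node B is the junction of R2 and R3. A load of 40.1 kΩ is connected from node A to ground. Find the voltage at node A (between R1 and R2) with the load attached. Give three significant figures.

Below node A the series string R2+R3 = 8470 Ω sits in parallel with the 40100 Ω load: 6993 Ω.
V_A = 11.3 × 6993/(56000 + 6993) = 1.25 V.

V ≈ 1.25 V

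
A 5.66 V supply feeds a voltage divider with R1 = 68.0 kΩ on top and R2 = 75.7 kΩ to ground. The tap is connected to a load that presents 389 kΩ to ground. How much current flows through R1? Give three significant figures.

I ≈ 0.0431 mA

R2‖R_L = 63.37 kΩ, so the source sees R1 + R2‖R_L = 131.4 kΩ.
I = 5.66 V / 131.4 kΩ = 0.0431 mA.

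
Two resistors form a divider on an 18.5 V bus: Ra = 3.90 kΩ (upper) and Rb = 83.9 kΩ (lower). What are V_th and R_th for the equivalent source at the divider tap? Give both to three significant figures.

V_th = 17.7 V, R_th = 3.73 kΩ

V_th is the open-circuit tap voltage: 18.5 × 83.9/(3.90 + 83.9) = 17.7 V.
With the supply zeroed, Ra and Rb appear in parallel from the tap: R_th = Ra‖Rb = (3.90 × 83.9)/87.80 = 3.73 kΩ.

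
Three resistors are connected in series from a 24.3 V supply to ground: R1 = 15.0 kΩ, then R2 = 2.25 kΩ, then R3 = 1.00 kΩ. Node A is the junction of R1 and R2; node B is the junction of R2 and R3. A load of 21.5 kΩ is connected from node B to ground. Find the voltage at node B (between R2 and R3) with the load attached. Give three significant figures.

At node B, R3 is in parallel with the load: R3‖R_L = 0.9556 kΩ.
Below node A the resistance is R2 + (R3‖R_L) = 3.206 kΩ, so V_A = 24.3 × 3.206/18.21 = 4.279 V.
Then V_B = V_A × (R3‖R_L)/(R2 + R3‖R_L) = 4.279 × 0.9556/3.206 = 1.28 V.

V ≈ 1.28 V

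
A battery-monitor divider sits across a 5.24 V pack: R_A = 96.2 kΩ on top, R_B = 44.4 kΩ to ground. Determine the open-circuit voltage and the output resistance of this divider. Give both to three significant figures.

V_th = 1.65 V, R_th = 30.4 kΩ

V_th is the open-circuit tap voltage: 5.24 × 44.4/(96.2 + 44.4) = 1.65 V.
With the supply zeroed, R_A and R_B appear in parallel from the tap: R_th = R_A‖R_B = (96.2 × 44.4)/140.6 = 30.4 kΩ.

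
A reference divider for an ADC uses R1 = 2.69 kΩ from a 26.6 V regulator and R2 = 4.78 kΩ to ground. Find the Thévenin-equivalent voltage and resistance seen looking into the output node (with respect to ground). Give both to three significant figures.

V_th = 17.0 V, R_th = 1.72 kΩ

V_th is the open-circuit tap voltage: 26.6 × 4.78/(2.69 + 4.78) = 17.0 V.
With the supply zeroed, R1 and R2 appear in parallel from the tap: R_th = R1‖R2 = (2.69 × 4.78)/7.470 = 1.72 kΩ.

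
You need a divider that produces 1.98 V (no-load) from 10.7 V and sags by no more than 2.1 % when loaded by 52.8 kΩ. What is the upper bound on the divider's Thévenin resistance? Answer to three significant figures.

R_th ≤ 1.13 kΩ

Loading drop = R_th/(R_th + R_L) ≤ 0.0210, so R_th ≤ R_L · ε/(1−ε) = 52.8 kΩ × 0.0210/0.9790 = 1.13 kΩ.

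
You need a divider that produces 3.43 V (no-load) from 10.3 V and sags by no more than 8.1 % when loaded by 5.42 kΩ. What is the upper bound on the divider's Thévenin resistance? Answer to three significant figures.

Loading drop = R_th/(R_th + R_L) ≤ 0.0810, so R_th ≤ R_L · ε/(1−ε) = 5.42 kΩ × 0.0810/0.9190 = 478 Ω.

R_th ≤ 478 Ω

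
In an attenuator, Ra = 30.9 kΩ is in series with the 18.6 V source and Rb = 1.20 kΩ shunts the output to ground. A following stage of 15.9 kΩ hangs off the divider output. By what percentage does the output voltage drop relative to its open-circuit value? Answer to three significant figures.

The divider's output (Thévenin) resistance is Ra‖Rb = 1.155 kΩ.
Fractional drop under load = R_th/(R_th + R_L) = 1.155 / (1.155 + 15.9) = 0.06773.
So the output falls by 6.77 %.

6.77 %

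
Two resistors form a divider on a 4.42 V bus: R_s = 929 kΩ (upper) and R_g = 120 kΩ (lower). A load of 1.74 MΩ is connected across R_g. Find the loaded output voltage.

V_out ≈ 0.477 V

The load sits in parallel with R_g: R_g‖R_L = (120 × 1740) / (120 + 1740) = 112.3 kΩ.
V_out = 4.42 × 112.3 / (929 + 112.3) = 4.42 × 112.3/1041 = 0.477 V.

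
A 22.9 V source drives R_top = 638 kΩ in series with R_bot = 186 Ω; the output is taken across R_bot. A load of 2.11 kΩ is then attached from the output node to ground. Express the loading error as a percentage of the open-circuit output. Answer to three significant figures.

8.10 %

The divider's output (Thévenin) resistance is R_top‖R_bot = 185.9 Ω.
Fractional drop under load = R_th/(R_th + R_L) = 185.9 / (185.9 + 2110) = 0.08099.
So the output falls by 8.10 %.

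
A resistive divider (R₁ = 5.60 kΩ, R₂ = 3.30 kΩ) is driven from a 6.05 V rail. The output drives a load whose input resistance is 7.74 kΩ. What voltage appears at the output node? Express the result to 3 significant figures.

The load sits in parallel with R₂: R₂‖R_L = (3.30 × 7.74) / (3.30 + 7.74) = 2.314 kΩ.
V_out = 6.05 × 2.314 / (5.60 + 2.314) = 6.05 × 2.314/7.914 = 1.77 V.

V_out ≈ 1.77 V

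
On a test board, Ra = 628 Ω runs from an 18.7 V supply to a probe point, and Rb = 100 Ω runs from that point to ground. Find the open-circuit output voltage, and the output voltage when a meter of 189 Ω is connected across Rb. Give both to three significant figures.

Open-circuit: V = 18.7 × 100/(628 + 100) = 2.57 V.
With the load, Rb becomes Rb‖R_L = 65.40 Ω, so V = 18.7 × 65.40/693.4 = 1.76 V.

Unloaded: 2.57 V; loaded: 1.76 V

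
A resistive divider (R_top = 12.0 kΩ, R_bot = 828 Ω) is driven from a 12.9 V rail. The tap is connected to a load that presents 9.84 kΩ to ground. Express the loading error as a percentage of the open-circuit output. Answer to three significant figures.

7.30 %

The divider's output (Thévenin) resistance is R_top‖R_bot = 774.6 Ω.
Fractional drop under load = R_th/(R_th + R_L) = 774.6 / (774.6 + 9840) = 0.07297.
So the output falls by 7.30 %.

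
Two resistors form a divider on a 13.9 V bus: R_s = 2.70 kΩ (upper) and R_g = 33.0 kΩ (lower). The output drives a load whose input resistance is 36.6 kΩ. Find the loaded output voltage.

V_out ≈ 12.0 V

The load sits in parallel with R_g: R_g‖R_L = (33.0 × 36.6) / (33.0 + 36.6) = 17.35 kΩ.
V_out = 13.9 × 17.35 / (2.70 + 17.35) = 13.9 × 17.35/20.05 = 12.0 V.
(Unloaded it would have been 12.8 V.)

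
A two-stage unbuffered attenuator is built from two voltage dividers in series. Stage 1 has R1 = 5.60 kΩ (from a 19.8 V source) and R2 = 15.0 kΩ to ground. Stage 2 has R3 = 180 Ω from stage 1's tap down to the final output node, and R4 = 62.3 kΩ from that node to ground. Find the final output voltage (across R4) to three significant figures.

V_out ≈ 13.5 V

Stage 2 presents R3+R4 = 62480 Ω as a load on stage 1's tap.
Stage 1's lower leg becomes R2‖(R3+R4) = 12100 Ω, so V_mid = 19.8 × 12100/17700 = 13.53 V.
Stage 2 is itself unloaded: V_out = V_mid × R4/(R3+R4) = 13.53 × 62300/62480 = 13.5 V.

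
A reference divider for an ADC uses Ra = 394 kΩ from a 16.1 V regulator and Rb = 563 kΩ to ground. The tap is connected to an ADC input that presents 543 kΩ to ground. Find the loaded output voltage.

The load sits in parallel with Rb: Rb‖R_L = (563 × 543) / (563 + 543) = 276.4 kΩ.
V_out = 16.1 × 276.4 / (394 + 276.4) = 16.1 × 276.4/670.4 = 6.64 V.

V_out ≈ 6.64 V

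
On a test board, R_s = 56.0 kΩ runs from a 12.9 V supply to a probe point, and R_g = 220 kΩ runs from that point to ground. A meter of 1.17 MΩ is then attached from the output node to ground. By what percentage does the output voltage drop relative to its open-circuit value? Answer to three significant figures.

3.67 %

The divider's output (Thévenin) resistance is R_s‖R_g = 44.64 kΩ.
Fractional drop under load = R_th/(R_th + R_L) = 44.64 / (44.64 + 1170) = 0.03675.
So the output falls by 3.67 %.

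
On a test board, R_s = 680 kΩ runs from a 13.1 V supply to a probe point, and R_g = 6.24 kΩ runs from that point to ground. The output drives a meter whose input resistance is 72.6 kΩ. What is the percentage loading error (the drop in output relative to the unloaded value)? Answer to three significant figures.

The divider's output (Thévenin) resistance is R_s‖R_g = 6.183 kΩ.
Fractional drop under load = R_th/(R_th + R_L) = 6.183 / (6.183 + 72.6) = 0.07848.
So the output falls by 7.85 %.

7.85 %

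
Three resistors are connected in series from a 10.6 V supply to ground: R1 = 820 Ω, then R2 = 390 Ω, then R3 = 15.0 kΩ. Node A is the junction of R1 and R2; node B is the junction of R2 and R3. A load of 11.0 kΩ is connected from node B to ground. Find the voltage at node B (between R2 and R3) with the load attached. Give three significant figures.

At node B, R3 is in parallel with the load: R3‖R_L = 6346 Ω.
Below node A the resistance is R2 + (R3‖R_L) = 6736 Ω, so V_A = 10.6 × 6736/7556 = 9.450 V.
Then V_B = V_A × (R3‖R_L)/(R2 + R3‖R_L) = 9.450 × 6346/6736 = 8.90 V.

V ≈ 8.90 V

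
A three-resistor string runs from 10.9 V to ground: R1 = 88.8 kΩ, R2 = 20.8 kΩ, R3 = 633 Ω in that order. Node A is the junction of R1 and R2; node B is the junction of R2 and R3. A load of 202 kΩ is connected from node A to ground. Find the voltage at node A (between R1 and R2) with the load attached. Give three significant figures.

Below node A the series string R2+R3 = 21430 Ω sits in parallel with the 202000 Ω load: 19380 Ω.
V_A = 10.9 × 19380/(88800 + 19380) = 1.95 V.

V ≈ 1.95 V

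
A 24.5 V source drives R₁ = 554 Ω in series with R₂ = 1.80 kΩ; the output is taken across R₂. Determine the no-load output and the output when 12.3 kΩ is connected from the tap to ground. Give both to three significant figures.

Unloaded: 18.7 V; loaded: 18.1 V

Open-circuit: V = 24.5 × 1800/(554 + 1800) = 18.7 V.
With the load, R₂ becomes R₂‖R_L = 1570 Ω, so V = 24.5 × 1570/2124 = 18.1 V.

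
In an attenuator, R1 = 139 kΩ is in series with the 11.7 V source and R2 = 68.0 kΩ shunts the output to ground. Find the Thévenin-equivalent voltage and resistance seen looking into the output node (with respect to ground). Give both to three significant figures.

V_th is the open-circuit tap voltage: 11.7 × 68.0/(139 + 68.0) = 3.84 V.
With the supply zeroed, R1 and R2 appear in parallel from the tap: R_th = R1‖R2 = (139 × 68.0)/207.0 = 45.7 kΩ.

V_th = 3.84 V, R_th = 45.7 kΩ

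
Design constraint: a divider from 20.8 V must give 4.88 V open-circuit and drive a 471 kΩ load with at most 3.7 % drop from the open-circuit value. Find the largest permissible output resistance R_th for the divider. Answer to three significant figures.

Loading drop = R_th/(R_th + R_L) ≤ 0.0370, so R_th ≤ R_L · ε/(1−ε) = 471 kΩ × 0.0370/0.9630 = 18.1 kΩ.

R_th ≤ 18.1 kΩ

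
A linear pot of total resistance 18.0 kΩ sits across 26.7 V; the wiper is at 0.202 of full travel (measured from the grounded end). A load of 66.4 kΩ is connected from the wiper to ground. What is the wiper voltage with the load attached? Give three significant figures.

The wiper splits the pot into (1−α)R = 14.36 kΩ above and αR = 3.636 kΩ below.
Lower section ‖ load = 3.447 kΩ.
V_wiper = 26.7 × 3.447/(14.36 + 3.447) = 5.17 V.

V ≈ 5.17 V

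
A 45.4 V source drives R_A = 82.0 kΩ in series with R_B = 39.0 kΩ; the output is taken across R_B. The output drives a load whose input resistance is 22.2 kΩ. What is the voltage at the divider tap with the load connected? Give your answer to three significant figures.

The load sits in parallel with R_B: R_B‖R_L = (39.0 × 22.2) / (39.0 + 22.2) = 14.15 kΩ.
V_out = 45.4 × 14.15 / (82.0 + 14.15) = 45.4 × 14.15/96.15 = 6.68 V.

V_out ≈ 6.68 V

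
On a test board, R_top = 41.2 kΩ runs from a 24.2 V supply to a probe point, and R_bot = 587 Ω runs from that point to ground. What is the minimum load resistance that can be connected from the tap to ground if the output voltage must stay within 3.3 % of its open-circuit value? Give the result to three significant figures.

R_L(min) ≈ 17.0 kΩ

Output resistance R_th = R_top‖R_bot = (41200 × 587)/41790 = 578.8 Ω.
The fractional drop is R_th/(R_th + R_L); requiring this ≤ 0.0330 gives R_L ≥ R_th(1/0.0330 − 1) = 578.8 × 29.30 = 17.0 kΩ.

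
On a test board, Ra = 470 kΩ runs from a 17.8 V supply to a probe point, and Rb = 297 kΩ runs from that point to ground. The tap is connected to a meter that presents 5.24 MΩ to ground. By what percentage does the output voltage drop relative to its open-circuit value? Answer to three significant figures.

3.36 %

The divider's output (Thévenin) resistance is Ra‖Rb = 182.0 kΩ.
Fractional drop under load = R_th/(R_th + R_L) = 182.0 / (182.0 + 5240) = 0.03357.
So the output falls by 3.36 %.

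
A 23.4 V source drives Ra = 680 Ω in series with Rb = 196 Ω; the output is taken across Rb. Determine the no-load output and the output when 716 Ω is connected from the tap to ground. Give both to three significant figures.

Unloaded: 5.24 V; loaded: 4.32 V

Open-circuit: V = 23.4 × 196/(680 + 196) = 5.24 V.
With the load, Rb becomes Rb‖R_L = 153.9 Ω, so V = 23.4 × 153.9/833.9 = 4.32 V.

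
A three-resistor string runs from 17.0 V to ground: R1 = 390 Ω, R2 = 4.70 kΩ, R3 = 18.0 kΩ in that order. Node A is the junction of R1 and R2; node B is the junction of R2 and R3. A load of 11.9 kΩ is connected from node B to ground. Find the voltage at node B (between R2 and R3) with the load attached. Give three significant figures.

V ≈ 9.94 V

At node B, R3 is in parallel with the load: R3‖R_L = 7164 Ω.
Below node A the resistance is R2 + (R3‖R_L) = 11860 Ω, so V_A = 17.0 × 11860/12250 = 16.46 V.
Then V_B = V_A × (R3‖R_L)/(R2 + R3‖R_L) = 16.46 × 7164/11860 = 9.94 V.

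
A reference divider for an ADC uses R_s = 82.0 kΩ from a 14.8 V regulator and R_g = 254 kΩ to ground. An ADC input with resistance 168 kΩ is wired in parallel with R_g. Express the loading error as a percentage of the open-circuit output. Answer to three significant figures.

27.0 %

Unloaded V = 14.8 × 254/336.0 = 11.19 V.
Loaded: R_g‖R_L = 101.1 kΩ, giving V = 14.8 × 101.1/183.1 = 8.173 V.
Drop = (11.19 − 8.173) / 11.19 = 27.0 %.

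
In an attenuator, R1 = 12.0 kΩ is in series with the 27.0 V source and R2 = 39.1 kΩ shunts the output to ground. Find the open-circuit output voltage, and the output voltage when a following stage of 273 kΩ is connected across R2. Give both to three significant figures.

Unloaded: 20.7 V; loaded: 20.0 V

Open-circuit: V = 27.0 × 39.1/(12.0 + 39.1) = 20.7 V.
With the load, R2 becomes R2‖R_L = 34.20 kΩ, so V = 27.0 × 34.20/46.20 = 20.0 V.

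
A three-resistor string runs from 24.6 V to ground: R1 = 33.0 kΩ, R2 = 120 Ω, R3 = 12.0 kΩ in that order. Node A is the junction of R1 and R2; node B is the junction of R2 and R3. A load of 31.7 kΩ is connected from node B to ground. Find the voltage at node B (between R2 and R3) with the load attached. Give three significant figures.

V ≈ 5.12 V

At node B, R3 is in parallel with the load: R3‖R_L = 8705 Ω.
Below node A the resistance is R2 + (R3‖R_L) = 8825 Ω, so V_A = 24.6 × 8825/41820 = 5.190 V.
Then V_B = V_A × (R3‖R_L)/(R2 + R3‖R_L) = 5.190 × 8705/8825 = 5.12 V.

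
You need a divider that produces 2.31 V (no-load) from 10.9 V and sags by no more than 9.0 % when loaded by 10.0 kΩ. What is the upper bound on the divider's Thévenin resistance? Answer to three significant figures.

R_th ≤ 989 Ω

Loading drop = R_th/(R_th + R_L) ≤ 0.0900, so R_th ≤ R_L · ε/(1−ε) = 10.0 kΩ × 0.0900/0.9100 = 989 Ω.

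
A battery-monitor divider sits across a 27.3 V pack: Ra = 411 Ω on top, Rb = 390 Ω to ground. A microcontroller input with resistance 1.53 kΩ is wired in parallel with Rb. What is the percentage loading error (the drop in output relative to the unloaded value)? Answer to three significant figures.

11.6 %

Unloaded V = 27.3 × 390/801.0 = 13.292 V.
Loaded: Rb‖R_L = 310.8 Ω, giving V = 27.3 × 310.8/721.8 = 11.755 V.
Drop = (13.292 − 11.755) / 13.292 = 11.6 %.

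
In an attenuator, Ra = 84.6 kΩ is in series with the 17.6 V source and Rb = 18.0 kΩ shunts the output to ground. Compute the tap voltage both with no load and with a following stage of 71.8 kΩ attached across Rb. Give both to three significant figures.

Unloaded: 3.09 V; loaded: 2.56 V

Open-circuit: V = 17.6 × 18.0/(84.6 + 18.0) = 3.09 V.
With the load, Rb becomes Rb‖R_L = 14.39 kΩ, so V = 17.6 × 14.39/98.99 = 2.56 V.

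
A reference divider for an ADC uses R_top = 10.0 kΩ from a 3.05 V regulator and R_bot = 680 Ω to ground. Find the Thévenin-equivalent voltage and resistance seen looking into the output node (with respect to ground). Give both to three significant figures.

V_th is the open-circuit tap voltage: 3.05 × 680/(10000 + 680) = 0.194 V.
With the supply zeroed, R_top and R_bot appear in parallel from the tap: R_th = R_top‖R_bot = (10000 × 680)/10680 = 637 Ω.

V_th = 0.194 V, R_th = 637 Ω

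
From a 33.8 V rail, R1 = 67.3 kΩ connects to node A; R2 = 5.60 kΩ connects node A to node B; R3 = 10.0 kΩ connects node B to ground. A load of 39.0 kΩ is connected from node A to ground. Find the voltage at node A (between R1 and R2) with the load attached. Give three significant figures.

V ≈ 4.80 V

Below node A the series string R2+R3 = 15.60 kΩ sits in parallel with the 39.0 kΩ load: 11.14 kΩ.
V_A = 33.8 × 11.14/(67.3 + 11.14) = 4.80 V.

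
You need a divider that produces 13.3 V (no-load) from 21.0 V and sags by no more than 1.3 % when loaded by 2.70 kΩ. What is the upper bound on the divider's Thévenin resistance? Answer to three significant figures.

Loading drop = R_th/(R_th + R_L) ≤ 0.0130, so R_th ≤ R_L · ε/(1−ε) = 2.70 kΩ × 0.0130/0.9870 = 35.6 Ω.

R_th ≤ 35.6 Ω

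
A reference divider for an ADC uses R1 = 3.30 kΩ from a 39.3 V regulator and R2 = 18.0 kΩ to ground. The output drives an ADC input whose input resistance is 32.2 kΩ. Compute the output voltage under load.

V_out ≈ 30.6 V

The load sits in parallel with R2: R2‖R_L = (18.0 × 32.2) / (18.0 + 32.2) = 11.55 kΩ.
V_out = 39.3 × 11.55 / (3.30 + 11.55) = 39.3 × 11.55/14.85 = 30.6 V.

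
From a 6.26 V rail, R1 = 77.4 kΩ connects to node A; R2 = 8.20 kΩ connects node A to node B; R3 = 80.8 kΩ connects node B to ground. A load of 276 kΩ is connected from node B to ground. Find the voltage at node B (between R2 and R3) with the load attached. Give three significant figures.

V ≈ 2.64 V

At node B, R3 is in parallel with the load: R3‖R_L = 62.50 kΩ.
Below node A the resistance is R2 + (R3‖R_L) = 70.70 kΩ, so V_A = 6.26 × 70.70/148.1 = 2.988 V.
Then V_B = V_A × (R3‖R_L)/(R2 + R3‖R_L) = 2.988 × 62.50/70.70 = 2.64 V.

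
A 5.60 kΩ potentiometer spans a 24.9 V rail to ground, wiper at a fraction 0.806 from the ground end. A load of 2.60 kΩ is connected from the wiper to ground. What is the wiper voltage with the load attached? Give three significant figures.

V ≈ 15.0 V

The wiper splits the pot into (1−α)R = 1.086 kΩ above and αR = 4.514 kΩ below.
Lower section ‖ load = 1.650 kΩ.
V_wiper = 24.9 × 1.650/(1.086 + 1.650) = 15.0 V.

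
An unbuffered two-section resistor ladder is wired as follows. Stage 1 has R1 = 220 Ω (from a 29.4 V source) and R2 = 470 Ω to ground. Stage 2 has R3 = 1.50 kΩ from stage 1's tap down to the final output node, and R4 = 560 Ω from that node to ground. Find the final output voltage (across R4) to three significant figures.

V_out ≈ 5.07 V

Stage 2 presents R3+R4 = 2060 Ω as a load on stage 1's tap.
Stage 1's lower leg becomes R2‖(R3+R4) = 382.7 Ω, so V_mid = 29.4 × 382.7/602.7 = 18.67 V.
Stage 2 is itself unloaded: V_out = V_mid × R4/(R3+R4) = 18.67 × 560/2060 = 5.07 V.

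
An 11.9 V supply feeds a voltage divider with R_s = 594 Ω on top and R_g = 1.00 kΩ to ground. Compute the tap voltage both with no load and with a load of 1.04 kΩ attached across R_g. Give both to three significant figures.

Unloaded: 7.47 V; loaded: 5.50 V

Open-circuit: V = 11.9 × 1000/(594 + 1000) = 7.47 V.
With the load, R_g becomes R_g‖R_L = 509.8 Ω, so V = 11.9 × 509.8/1104 = 5.50 V.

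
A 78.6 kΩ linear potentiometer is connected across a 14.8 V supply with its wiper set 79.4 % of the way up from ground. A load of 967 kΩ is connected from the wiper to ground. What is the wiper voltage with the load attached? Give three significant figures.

The wiper splits the pot into (1−α)R = 16.19 kΩ above and αR = 62.41 kΩ below.
Lower section ‖ load = 58.62 kΩ.
V_wiper = 14.8 × 58.62/(16.19 + 58.62) = 11.6 V.

V ≈ 11.6 V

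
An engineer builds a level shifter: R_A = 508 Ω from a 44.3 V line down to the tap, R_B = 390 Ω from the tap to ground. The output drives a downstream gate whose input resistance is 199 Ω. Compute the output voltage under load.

V_out ≈ 9.12 V

The load sits in parallel with R_B: R_B‖R_L = (390 × 199) / (390 + 199) = 131.8 Ω.
V_out = 44.3 × 131.8 / (508 + 131.8) = 44.3 × 131.8/639.8 = 9.12 V.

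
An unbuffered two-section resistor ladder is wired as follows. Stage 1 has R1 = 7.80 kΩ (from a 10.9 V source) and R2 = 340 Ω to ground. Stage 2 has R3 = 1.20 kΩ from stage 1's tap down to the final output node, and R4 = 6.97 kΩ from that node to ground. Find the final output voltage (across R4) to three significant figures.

Stage 2 presents R3+R4 = 8170 Ω as a load on stage 1's tap.
Stage 1's lower leg becomes R2‖(R3+R4) = 326.4 Ω, so V_mid = 10.9 × 326.4/8126 = 0.4378 V.
Stage 2 is itself unloaded: V_out = V_mid × R4/(R3+R4) = 0.4378 × 6970/8170 = 0.374 V.

V_out ≈ 0.374 V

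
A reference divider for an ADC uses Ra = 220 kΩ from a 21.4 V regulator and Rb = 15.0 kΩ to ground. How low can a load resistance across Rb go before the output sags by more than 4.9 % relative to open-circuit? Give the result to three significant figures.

R_L(min) ≈ 273 kΩ

Output resistance R_th = Ra‖Rb = (220 × 15.0)/235.0 = 14.04 kΩ.
The fractional drop is R_th/(R_th + R_L); requiring this ≤ 0.0490 gives R_L ≥ R_th(1/0.0490 − 1) = 14.04 × 19.41 = 273 kΩ.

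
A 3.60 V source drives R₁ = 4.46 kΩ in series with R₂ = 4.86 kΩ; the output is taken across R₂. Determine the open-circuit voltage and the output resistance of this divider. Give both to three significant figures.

V_th = 1.88 V, R_th = 2.33 kΩ

V_th is the open-circuit tap voltage: 3.60 × 4.86/(4.46 + 4.86) = 1.88 V.
With the supply zeroed, R₁ and R₂ appear in parallel from the tap: R_th = R₁‖R₂ = (4.46 × 4.86)/9.320 = 2.33 kΩ.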